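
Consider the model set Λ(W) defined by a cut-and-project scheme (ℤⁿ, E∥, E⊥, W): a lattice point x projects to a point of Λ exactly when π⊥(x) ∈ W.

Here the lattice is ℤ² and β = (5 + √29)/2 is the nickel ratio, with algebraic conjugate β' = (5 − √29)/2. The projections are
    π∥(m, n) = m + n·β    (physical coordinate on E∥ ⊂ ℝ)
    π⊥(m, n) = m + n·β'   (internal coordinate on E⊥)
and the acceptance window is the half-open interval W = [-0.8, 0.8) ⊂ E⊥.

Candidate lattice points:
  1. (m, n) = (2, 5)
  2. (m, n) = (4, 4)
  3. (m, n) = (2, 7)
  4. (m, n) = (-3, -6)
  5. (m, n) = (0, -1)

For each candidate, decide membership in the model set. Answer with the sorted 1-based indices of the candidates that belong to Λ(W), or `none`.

3, 5

Compute β' = (5−√29)/2 = -0.1926, so π⊥(m,n) = m -0.1926·n.
#1 (2,5): internal coord 2 + (5)·β' = +1.0371; +1.0371 ∉ [-0.8, 0.8) → out
#2 (4,4): internal coord 4 + (4)·β' = +3.2297; +3.2297 ∉ [-0.8, 0.8) → out
#3 (2,7): internal coord 2 + (7)·β' = +0.6519; +0.6519 ∈ [-0.8, 0.8) → IN Λ
#4 (-3,-6): internal coord -3 + (-6)·β' = -1.8445; -1.8445 ∉ [-0.8, 0.8) → out
#5 (0,-1): internal coord 0 + (-1)·β' = +0.1926; +0.1926 ∈ [-0.8, 0.8) → IN Λ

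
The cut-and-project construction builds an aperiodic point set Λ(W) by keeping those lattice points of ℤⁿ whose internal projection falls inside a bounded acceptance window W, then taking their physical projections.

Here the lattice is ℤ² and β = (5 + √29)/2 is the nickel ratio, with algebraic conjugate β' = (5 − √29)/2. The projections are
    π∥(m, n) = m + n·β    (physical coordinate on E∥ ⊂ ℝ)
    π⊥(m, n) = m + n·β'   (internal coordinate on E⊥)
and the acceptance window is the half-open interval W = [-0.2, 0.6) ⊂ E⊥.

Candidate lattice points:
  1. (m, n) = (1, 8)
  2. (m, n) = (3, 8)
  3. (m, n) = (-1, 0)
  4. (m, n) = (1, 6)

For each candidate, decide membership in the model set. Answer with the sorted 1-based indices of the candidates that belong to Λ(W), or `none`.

Compute β' = (5−√29)/2 = -0.19258, so π⊥(m,n) = m -0.19258·n.
candidate 1: (m,n)=(1,8) → π∥ = 1+8·β ≈ 42.54066, π⊥ = 1+8·β' ≈ -0.54066 ∉ [-0.2, 0.6) ⇒ out
candidate 2: (m,n)=(3,8) → π∥ = 3+8·β ≈ 44.54066, π⊥ = 3+8·β' ≈ 1.45934 ∉ [-0.2, 0.6) ⇒ out
candidate 3: (m,n)=(-1,0) → π∥ = -1+0·β ≈ -1.00000, π⊥ = -1+0·β' ≈ -1.00000 ∉ [-0.2, 0.6) ⇒ out
candidate 4: (m,n)=(1,6) → π∥ = 1+6·β ≈ 32.15549, π⊥ = 1+6·β' ≈ -0.15549 ∈ [-0.2, 0.6) ⇒ IN Λ

4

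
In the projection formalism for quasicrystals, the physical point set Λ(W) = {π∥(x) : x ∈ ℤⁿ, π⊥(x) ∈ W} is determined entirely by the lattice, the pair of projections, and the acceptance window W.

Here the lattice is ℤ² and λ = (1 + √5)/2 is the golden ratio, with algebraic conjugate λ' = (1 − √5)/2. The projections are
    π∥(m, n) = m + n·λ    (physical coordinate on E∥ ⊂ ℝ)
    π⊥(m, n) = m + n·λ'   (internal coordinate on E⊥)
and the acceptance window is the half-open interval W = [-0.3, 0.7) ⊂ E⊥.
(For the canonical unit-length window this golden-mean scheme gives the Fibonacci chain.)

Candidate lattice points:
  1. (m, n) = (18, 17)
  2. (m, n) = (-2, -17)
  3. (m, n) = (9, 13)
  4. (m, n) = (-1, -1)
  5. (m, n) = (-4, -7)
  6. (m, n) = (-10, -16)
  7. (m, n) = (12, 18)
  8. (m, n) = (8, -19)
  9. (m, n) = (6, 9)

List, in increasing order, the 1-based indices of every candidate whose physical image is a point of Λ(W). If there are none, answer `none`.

5, 6, 9

λ' = (1−√5)/2 ≈ -0.6180.
[1] lift (18,17): star map gives 7.4934; window check -0.3 ≤ 7.4934 < 0.7 is false → out
[2] lift (-2,-17): star map gives 8.5066; window check -0.3 ≤ 8.5066 < 0.7 is false → out
[3] lift (9,13): star map gives 0.9656; window check -0.3 ≤ 0.9656 < 0.7 is false → out
[4] lift (-1,-1): star map gives -0.3820; window check -0.3 ≤ -0.3820 < 0.7 is false → out
[5] lift (-4,-7): star map gives 0.3262; window check -0.3 ≤ 0.3262 < 0.7 is true → IN Λ
[6] lift (-10,-16): star map gives -0.1115; window check -0.3 ≤ -0.1115 < 0.7 is true → IN Λ
[7] lift (12,18): star map gives 0.8754; window check -0.3 ≤ 0.8754 < 0.7 is false → out
[8] lift (8,-19): star map gives 19.7426; window check -0.3 ≤ 19.7426 < 0.7 is false → out
[9] lift (6,9): star map gives 0.4377; window check -0.3 ≤ 0.4377 < 0.7 is true → IN Λ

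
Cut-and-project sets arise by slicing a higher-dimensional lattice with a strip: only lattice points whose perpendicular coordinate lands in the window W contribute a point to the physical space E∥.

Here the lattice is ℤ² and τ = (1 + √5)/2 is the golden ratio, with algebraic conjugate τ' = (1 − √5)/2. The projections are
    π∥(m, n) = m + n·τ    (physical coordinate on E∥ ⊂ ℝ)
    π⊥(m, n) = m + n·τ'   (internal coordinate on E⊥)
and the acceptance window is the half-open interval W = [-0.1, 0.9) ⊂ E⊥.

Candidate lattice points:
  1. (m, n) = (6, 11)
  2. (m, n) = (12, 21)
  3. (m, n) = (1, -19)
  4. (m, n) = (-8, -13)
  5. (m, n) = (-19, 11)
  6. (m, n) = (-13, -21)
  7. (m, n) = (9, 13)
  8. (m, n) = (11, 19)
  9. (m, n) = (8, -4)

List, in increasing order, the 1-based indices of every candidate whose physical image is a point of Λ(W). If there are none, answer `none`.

Numerically τ ≈ 1.61803 and τ' = −1/τ ≈ -0.61803.
#1 (6,11): internal coord 6 + (11)·τ' = -0.79837; -0.79837 ∉ [-0.1, 0.9) → out
#2 (12,21): internal coord 12 + (21)·τ' = -0.97871; -0.97871 ∉ [-0.1, 0.9) → out
#3 (1,-19): internal coord 1 + (-19)·τ' = +12.74265; +12.74265 ∉ [-0.1, 0.9) → out
#4 (-8,-13): internal coord -8 + (-13)·τ' = +0.03444; +0.03444 ∈ [-0.1, 0.9) → IN Λ
#5 (-19,11): internal coord -19 + (11)·τ' = -25.79837; -25.79837 ∉ [-0.1, 0.9) → out
#6 (-13,-21): internal coord -13 + (-21)·τ' = -0.02129; -0.02129 ∈ [-0.1, 0.9) → IN Λ
#7 (9,13): internal coord 9 + (13)·τ' = +0.96556; +0.96556 ∉ [-0.1, 0.9) → out
#8 (11,19): internal coord 11 + (19)·τ' = -0.74265; -0.74265 ∉ [-0.1, 0.9) → out
#9 (8,-4): internal coord 8 + (-4)·τ' = +10.47214; +10.47214 ∉ [-0.1, 0.9) → out

4, 6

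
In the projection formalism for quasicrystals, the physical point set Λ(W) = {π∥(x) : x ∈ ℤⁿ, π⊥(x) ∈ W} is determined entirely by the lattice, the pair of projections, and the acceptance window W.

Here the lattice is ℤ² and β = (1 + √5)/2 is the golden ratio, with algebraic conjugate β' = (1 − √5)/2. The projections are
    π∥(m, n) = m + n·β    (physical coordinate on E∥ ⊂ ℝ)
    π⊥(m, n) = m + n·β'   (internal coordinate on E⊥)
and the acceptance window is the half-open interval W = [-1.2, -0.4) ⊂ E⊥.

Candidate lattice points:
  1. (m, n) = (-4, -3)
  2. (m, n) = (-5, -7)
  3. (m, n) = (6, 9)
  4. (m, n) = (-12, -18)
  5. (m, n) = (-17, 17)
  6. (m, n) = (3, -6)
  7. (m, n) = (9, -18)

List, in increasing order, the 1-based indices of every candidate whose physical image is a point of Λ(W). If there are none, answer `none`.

2, 4

β' = (1−√5)/2 ≈ -0.61803.
#1 (-4,-3): internal coord -4 + (-3)·β' = -2.14590; -2.14590 ∉ [-1.2, -0.4) → out
#2 (-5,-7): internal coord -5 + (-7)·β' = -0.67376; -0.67376 ∈ [-1.2, -0.4) → IN Λ
#3 (6,9): internal coord 6 + (9)·β' = +0.43769; +0.43769 ∉ [-1.2, -0.4) → out
#4 (-12,-18): internal coord -12 + (-18)·β' = -0.87539; -0.87539 ∈ [-1.2, -0.4) → IN Λ
#5 (-17,17): internal coord -17 + (17)·β' = -27.50658; -27.50658 ∉ [-1.2, -0.4) → out
#6 (3,-6): internal coord 3 + (-6)·β' = +6.70820; +6.70820 ∉ [-1.2, -0.4) → out
#7 (9,-18): internal coord 9 + (-18)·β' = +20.12461; +20.12461 ∉ [-1.2, -0.4) → out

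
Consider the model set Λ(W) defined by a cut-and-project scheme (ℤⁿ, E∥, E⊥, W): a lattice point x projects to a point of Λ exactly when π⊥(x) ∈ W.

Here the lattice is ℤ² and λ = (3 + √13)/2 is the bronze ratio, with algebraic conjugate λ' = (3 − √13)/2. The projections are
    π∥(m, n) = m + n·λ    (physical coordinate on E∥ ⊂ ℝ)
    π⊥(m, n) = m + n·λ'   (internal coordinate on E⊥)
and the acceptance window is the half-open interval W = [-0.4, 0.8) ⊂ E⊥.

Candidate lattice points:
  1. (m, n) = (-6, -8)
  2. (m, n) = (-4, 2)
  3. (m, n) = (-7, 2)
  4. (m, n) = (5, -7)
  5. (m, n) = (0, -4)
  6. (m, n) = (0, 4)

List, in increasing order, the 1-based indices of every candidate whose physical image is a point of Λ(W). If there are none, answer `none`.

none

Compute λ' = (3−√13)/2 = -0.302776, so π⊥(m,n) = m -0.302776·n.
[1] lift (-6,-8): star map gives -3.577795; window check -0.4 ≤ -3.577795 < 0.8 is false → out
[2] lift (-4,2): star map gives -4.605551; window check -0.4 ≤ -4.605551 < 0.8 is false → out
[3] lift (-7,2): star map gives -7.605551; window check -0.4 ≤ -7.605551 < 0.8 is false → out
[4] lift (5,-7): star map gives 7.119429; window check -0.4 ≤ 7.119429 < 0.8 is false → out
[5] lift (0,-4): star map gives 1.211103; window check -0.4 ≤ 1.211103 < 0.8 is false → out
[6] lift (0,4): star map gives -1.211103; window check -0.4 ≤ -1.211103 < 0.8 is false → out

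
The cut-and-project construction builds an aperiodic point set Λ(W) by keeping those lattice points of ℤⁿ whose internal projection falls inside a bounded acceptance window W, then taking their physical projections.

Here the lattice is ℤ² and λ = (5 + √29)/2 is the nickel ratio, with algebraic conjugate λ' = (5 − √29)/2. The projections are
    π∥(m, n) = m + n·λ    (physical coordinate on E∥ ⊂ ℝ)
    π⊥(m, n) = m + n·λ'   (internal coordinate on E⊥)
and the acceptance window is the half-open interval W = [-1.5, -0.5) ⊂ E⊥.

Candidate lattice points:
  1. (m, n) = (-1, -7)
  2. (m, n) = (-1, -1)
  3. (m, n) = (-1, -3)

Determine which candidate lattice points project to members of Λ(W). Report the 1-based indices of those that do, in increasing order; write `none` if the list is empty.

λ' = (5−√29)/2 ≈ -0.192582.
candidate 1: (m,n)=(-1,-7) → π∥ = -1-7·λ ≈ -37.348077, π⊥ = -1-7·λ' ≈ 0.348077 ∉ [-1.5, -0.5) ⇒ out
candidate 2: (m,n)=(-1,-1) → π∥ = -1-1·λ ≈ -6.192582, π⊥ = -1-1·λ' ≈ -0.807418 ∈ [-1.5, -0.5) ⇒ IN Λ
candidate 3: (m,n)=(-1,-3) → π∥ = -1-3·λ ≈ -16.577747, π⊥ = -1-3·λ' ≈ -0.422253 ∉ [-1.5, -0.5) ⇒ out

2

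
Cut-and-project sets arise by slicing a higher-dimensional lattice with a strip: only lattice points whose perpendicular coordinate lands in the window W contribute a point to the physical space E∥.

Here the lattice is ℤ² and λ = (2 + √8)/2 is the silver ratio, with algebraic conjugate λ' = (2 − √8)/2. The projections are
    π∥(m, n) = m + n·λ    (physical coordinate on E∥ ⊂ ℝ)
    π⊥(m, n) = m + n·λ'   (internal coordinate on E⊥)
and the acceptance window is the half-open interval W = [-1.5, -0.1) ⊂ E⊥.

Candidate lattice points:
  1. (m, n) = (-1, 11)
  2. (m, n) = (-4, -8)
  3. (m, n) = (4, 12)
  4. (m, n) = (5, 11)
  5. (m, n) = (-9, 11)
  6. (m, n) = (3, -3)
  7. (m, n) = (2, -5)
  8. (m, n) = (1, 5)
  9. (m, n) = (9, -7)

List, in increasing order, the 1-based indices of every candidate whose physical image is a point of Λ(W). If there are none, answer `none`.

Compute λ' = (2−√8)/2 = -0.414214, so π⊥(m,n) = m -0.414214·n.
candidate 1: (m,n)=(-1,11) → π∥ = -1+11·λ ≈ 25.556349, π⊥ = -1+11·λ' ≈ -5.556349 ∉ [-1.5, -0.1) ⇒ out
candidate 2: (m,n)=(-4,-8) → π∥ = -4-8·λ ≈ -23.313708, π⊥ = -4-8·λ' ≈ -0.686292 ∈ [-1.5, -0.1) ⇒ IN Λ
candidate 3: (m,n)=(4,12) → π∥ = 4+12·λ ≈ 32.970563, π⊥ = 4+12·λ' ≈ -0.970563 ∈ [-1.5, -0.1) ⇒ IN Λ
candidate 4: (m,n)=(5,11) → π∥ = 5+11·λ ≈ 31.556349, π⊥ = 5+11·λ' ≈ 0.443651 ∉ [-1.5, -0.1) ⇒ out
candidate 5: (m,n)=(-9,11) → π∥ = -9+11·λ ≈ 17.556349, π⊥ = -9+11·λ' ≈ -13.556349 ∉ [-1.5, -0.1) ⇒ out
candidate 6: (m,n)=(3,-3) → π∥ = 3-3·λ ≈ -4.242641, π⊥ = 3-3·λ' ≈ 4.242641 ∉ [-1.5, -0.1) ⇒ out
candidate 7: (m,n)=(2,-5) → π∥ = 2-5·λ ≈ -10.071068, π⊥ = 2-5·λ' ≈ 4.071068 ∉ [-1.5, -0.1) ⇒ out
candidate 8: (m,n)=(1,5) → π∥ = 1+5·λ ≈ 13.071068, π⊥ = 1+5·λ' ≈ -1.071068 ∈ [-1.5, -0.1) ⇒ IN Λ
candidate 9: (m,n)=(9,-7) → π∥ = 9-7·λ ≈ -7.899495, π⊥ = 9-7·λ' ≈ 11.899495 ∉ [-1.5, -0.1) ⇒ out

2, 3, 8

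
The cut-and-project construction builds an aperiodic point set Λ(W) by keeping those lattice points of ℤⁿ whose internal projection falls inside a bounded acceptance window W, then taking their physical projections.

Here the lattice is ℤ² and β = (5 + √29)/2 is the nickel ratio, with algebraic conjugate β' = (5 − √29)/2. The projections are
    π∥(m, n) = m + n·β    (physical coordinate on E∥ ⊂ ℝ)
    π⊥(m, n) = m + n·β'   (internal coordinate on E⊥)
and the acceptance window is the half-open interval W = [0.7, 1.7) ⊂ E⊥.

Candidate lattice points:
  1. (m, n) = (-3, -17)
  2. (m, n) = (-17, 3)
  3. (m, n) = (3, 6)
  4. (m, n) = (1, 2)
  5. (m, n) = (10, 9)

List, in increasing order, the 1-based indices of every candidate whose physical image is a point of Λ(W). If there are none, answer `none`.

β' = (5−√29)/2 ≈ -0.19258.
candidate 1: (m,n)=(-3,-17) → π∥ = -3-17·β ≈ -91.27390, π⊥ = -3-17·β' ≈ 0.27390 ∉ [0.7, 1.7) ⇒ out
candidate 2: (m,n)=(-17,3) → π∥ = -17+3·β ≈ -1.42225, π⊥ = -17+3·β' ≈ -17.57775 ∉ [0.7, 1.7) ⇒ out
candidate 3: (m,n)=(3,6) → π∥ = 3+6·β ≈ 34.15549, π⊥ = 3+6·β' ≈ 1.84451 ∉ [0.7, 1.7) ⇒ out
candidate 4: (m,n)=(1,2) → π∥ = 1+2·β ≈ 11.38516, π⊥ = 1+2·β' ≈ 0.61484 ∉ [0.7, 1.7) ⇒ out
candidate 5: (m,n)=(10,9) → π∥ = 10+9·β ≈ 56.73324, π⊥ = 10+9·β' ≈ 8.26676 ∉ [0.7, 1.7) ⇒ out

none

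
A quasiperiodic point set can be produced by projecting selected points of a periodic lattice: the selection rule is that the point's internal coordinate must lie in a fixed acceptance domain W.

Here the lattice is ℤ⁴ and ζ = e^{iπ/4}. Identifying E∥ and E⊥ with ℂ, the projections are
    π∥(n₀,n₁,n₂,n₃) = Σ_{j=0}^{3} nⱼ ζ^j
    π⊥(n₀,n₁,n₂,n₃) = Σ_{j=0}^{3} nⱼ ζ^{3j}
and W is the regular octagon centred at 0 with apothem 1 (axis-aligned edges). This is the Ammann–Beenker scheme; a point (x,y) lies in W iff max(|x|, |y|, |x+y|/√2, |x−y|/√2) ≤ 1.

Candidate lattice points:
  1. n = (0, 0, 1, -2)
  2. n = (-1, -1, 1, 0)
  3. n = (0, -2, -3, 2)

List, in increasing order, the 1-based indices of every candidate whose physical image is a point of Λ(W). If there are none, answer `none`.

With ζ = e^{iπ/4} the internal vectors are ζ^0,ζ^3,ζ^6,ζ^9.
candidate 1: n = (0, 0, 1, -2) → π⊥ ≈ (-1.4142, -2.4142); max(|x|,|y|,|x±y|/√2) = 2.7071 > 1 ⇒ ∉ W
candidate 2: n = (-1, -1, 1, 0) → π⊥ ≈ (-0.2929, -1.7071); max(|x|,|y|,|x±y|/√2) = 1.7071 > 1 ⇒ ∉ W
candidate 3: n = (0, -2, -3, 2) → π⊥ ≈ (+2.8284, +3.0000); max(|x|,|y|,|x±y|/√2) = 4.1213 > 1 ⇒ ∉ W

none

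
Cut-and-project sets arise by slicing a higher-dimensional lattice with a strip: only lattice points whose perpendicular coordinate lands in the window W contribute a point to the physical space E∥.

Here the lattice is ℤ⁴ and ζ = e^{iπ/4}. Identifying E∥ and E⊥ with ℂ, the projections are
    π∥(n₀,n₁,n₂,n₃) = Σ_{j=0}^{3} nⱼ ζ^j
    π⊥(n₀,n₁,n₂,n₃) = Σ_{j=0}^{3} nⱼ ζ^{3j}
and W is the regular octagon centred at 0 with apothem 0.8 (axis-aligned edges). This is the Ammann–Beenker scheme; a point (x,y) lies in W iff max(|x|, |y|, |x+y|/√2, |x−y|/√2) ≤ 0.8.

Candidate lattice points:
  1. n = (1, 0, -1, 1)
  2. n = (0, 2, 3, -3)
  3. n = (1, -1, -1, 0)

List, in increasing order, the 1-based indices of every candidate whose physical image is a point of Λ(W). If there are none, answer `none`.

Internal map: ζ^{3j} for j=0..3 gives (1,0), (−√2/2,√2/2), (0,−1), (√2/2,√2/2).
candidate 1: n = (1, 0, -1, 1) → π⊥ ≈ (+1.707107, +1.707107); max(|x|,|y|,|x±y|/√2) = 2.414214 > 0.8 ⇒ ∉ W
candidate 2: n = (0, 2, 3, -3) → π⊥ ≈ (-3.535534, -3.707107); max(|x|,|y|,|x±y|/√2) = 5.121320 > 0.8 ⇒ ∉ W
candidate 3: n = (1, -1, -1, 0) → π⊥ ≈ (+1.707107, +0.292893); max(|x|,|y|,|x±y|/√2) = 1.707107 > 0.8 ⇒ ∉ W

none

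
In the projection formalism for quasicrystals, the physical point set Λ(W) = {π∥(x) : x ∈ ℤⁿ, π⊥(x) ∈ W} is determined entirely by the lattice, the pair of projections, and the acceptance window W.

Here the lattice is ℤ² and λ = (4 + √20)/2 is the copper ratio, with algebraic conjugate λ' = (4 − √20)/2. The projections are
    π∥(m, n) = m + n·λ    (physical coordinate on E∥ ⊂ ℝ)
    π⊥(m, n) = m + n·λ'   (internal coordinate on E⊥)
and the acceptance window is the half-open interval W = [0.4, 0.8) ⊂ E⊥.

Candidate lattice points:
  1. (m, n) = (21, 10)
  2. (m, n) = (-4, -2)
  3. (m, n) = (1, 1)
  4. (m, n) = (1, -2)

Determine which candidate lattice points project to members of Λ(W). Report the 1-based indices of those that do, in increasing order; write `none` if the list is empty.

3

λ' = (4−√20)/2 ≈ -0.236068.
candidate 1: (m,n)=(21,10) → π∥ = 21+10·λ ≈ 63.360680, π⊥ = 21+10·λ' ≈ 18.639320 ∉ [0.4, 0.8) ⇒ out
candidate 2: (m,n)=(-4,-2) → π∥ = -4-2·λ ≈ -12.472136, π⊥ = -4-2·λ' ≈ -3.527864 ∉ [0.4, 0.8) ⇒ out
candidate 3: (m,n)=(1,1) → π∥ = 1+1·λ ≈ 5.236068, π⊥ = 1+1·λ' ≈ 0.763932 ∈ [0.4, 0.8) ⇒ IN Λ
candidate 4: (m,n)=(1,-2) → π∥ = 1-2·λ ≈ -7.472136, π⊥ = 1-2·λ' ≈ 1.472136 ∉ [0.4, 0.8) ⇒ out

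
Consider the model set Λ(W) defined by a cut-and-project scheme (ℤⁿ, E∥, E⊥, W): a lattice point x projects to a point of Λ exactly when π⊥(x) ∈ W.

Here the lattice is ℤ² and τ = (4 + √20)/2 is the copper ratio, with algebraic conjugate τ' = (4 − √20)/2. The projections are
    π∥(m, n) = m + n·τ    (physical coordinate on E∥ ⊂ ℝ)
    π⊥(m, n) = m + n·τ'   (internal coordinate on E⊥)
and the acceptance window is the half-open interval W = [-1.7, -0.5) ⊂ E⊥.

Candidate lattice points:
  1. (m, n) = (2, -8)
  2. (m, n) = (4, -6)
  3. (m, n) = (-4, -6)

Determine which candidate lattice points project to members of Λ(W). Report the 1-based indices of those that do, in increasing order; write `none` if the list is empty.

none

Numerically τ ≈ 4.23607 and τ' = −1/τ ≈ -0.23607.
[1] lift (2,-8): star map gives 3.88854; window check -1.7 ≤ 3.88854 < -0.5 is false → out
[2] lift (4,-6): star map gives 5.41641; window check -1.7 ≤ 5.41641 < -0.5 is false → out
[3] lift (-4,-6): star map gives -2.58359; window check -1.7 ≤ -2.58359 < -0.5 is false → out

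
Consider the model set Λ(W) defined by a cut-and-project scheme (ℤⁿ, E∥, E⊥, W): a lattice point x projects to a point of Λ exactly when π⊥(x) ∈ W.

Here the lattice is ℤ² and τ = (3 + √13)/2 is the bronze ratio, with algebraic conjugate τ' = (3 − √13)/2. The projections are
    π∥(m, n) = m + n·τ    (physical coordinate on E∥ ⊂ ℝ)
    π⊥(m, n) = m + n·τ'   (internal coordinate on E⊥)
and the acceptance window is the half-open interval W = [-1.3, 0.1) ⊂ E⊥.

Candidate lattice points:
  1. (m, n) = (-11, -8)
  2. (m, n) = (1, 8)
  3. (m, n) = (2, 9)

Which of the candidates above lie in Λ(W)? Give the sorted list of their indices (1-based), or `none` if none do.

Numerically τ ≈ 3.30278 and τ' = −1/τ ≈ -0.30278.
candidate 1: (m,n)=(-11,-8) → π∥ = -11-8·τ ≈ -37.42221, π⊥ = -11-8·τ' ≈ -8.57779 ∉ [-1.3, 0.1) ⇒ out
candidate 2: (m,n)=(1,8) → π∥ = 1+8·τ ≈ 27.42221, π⊥ = 1+8·τ' ≈ -1.42221 ∉ [-1.3, 0.1) ⇒ out
candidate 3: (m,n)=(2,9) → π∥ = 2+9·τ ≈ 31.72498, π⊥ = 2+9·τ' ≈ -0.72498 ∈ [-1.3, 0.1) ⇒ IN Λ

3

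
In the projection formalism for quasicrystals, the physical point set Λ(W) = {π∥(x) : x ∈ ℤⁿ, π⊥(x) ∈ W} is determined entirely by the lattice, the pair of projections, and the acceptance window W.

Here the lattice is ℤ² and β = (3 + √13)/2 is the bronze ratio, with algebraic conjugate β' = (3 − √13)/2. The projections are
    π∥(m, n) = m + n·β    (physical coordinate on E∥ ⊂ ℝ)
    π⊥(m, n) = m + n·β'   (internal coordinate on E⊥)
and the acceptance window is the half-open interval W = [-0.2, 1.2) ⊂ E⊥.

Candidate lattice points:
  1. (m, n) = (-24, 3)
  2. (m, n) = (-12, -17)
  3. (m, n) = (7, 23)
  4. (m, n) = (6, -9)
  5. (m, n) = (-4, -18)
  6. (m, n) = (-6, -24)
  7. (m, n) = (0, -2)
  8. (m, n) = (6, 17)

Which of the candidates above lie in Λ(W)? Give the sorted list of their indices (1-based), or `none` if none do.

3, 7, 8

Compute β' = (3−√13)/2 = -0.3028, so π⊥(m,n) = m -0.3028·n.
candidate 1: (m,n)=(-24,3) → π∥ = -24+3·β ≈ -14.0917, π⊥ = -24+3·β' ≈ -24.9083 ∉ [-0.2, 1.2) ⇒ out
candidate 2: (m,n)=(-12,-17) → π∥ = -12-17·β ≈ -68.1472, π⊥ = -12-17·β' ≈ -6.8528 ∉ [-0.2, 1.2) ⇒ out
candidate 3: (m,n)=(7,23) → π∥ = 7+23·β ≈ 82.9638, π⊥ = 7+23·β' ≈ 0.0362 ∈ [-0.2, 1.2) ⇒ IN Λ
candidate 4: (m,n)=(6,-9) → π∥ = 6-9·β ≈ -23.7250, π⊥ = 6-9·β' ≈ 8.7250 ∉ [-0.2, 1.2) ⇒ out
candidate 5: (m,n)=(-4,-18) → π∥ = -4-18·β ≈ -63.4500, π⊥ = -4-18·β' ≈ 1.4500 ∉ [-0.2, 1.2) ⇒ out
candidate 6: (m,n)=(-6,-24) → π∥ = -6-24·β ≈ -85.2666, π⊥ = -6-24·β' ≈ 1.2666 ∉ [-0.2, 1.2) ⇒ out
candidate 7: (m,n)=(0,-2) → π∥ = 0-2·β ≈ -6.6056, π⊥ = 0-2·β' ≈ 0.6056 ∈ [-0.2, 1.2) ⇒ IN Λ
candidate 8: (m,n)=(6,17) → π∥ = 6+17·β ≈ 62.1472, π⊥ = 6+17·β' ≈ 0.8528 ∈ [-0.2, 1.2) ⇒ IN Λ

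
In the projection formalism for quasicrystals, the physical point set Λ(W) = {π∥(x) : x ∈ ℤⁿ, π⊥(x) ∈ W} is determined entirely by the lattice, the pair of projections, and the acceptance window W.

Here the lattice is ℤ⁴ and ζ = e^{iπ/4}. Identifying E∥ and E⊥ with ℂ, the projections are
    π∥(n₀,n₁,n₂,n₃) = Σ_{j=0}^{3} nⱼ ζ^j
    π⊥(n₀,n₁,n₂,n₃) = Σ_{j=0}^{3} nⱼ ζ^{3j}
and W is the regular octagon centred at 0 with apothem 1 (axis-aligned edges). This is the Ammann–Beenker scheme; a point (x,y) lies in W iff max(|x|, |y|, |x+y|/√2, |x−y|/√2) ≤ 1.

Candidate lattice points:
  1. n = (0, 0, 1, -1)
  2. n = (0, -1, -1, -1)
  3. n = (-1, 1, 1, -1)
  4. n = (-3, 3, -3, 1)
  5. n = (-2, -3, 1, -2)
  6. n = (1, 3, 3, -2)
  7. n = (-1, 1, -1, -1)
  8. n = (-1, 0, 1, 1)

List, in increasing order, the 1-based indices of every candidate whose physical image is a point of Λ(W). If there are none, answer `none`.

Internal map: ζ^{3j} for j=0..3 gives (1,0), (−√2/2,√2/2), (0,−1), (√2/2,√2/2).
#1 (0, 0, 1, -1): internal (-0.70711, -1.70711); octagon support 1.70711 vs apothem 1 → ∉ W
#2 (0, -1, -1, -1): internal (0.00000, -0.41421); octagon support 0.41421 vs apothem 1 → ∈ W
#3 (-1, 1, 1, -1): internal (-2.41421, -1.00000); octagon support 2.41421 vs apothem 1 → ∉ W
#4 (-3, 3, -3, 1): internal (-4.41421, 5.82843); octagon support 7.24264 vs apothem 1 → ∉ W
#5 (-2, -3, 1, -2): internal (-1.29289, -4.53553); octagon support 4.53553 vs apothem 1 → ∉ W
#6 (1, 3, 3, -2): internal (-2.53553, -2.29289); octagon support 3.41421 vs apothem 1 → ∉ W
#7 (-1, 1, -1, -1): internal (-2.41421, 1.00000); octagon support 2.41421 vs apothem 1 → ∉ W
#8 (-1, 0, 1, 1): internal (-0.29289, -0.29289); octagon support 0.41421 vs apothem 1 → ∈ W

2, 8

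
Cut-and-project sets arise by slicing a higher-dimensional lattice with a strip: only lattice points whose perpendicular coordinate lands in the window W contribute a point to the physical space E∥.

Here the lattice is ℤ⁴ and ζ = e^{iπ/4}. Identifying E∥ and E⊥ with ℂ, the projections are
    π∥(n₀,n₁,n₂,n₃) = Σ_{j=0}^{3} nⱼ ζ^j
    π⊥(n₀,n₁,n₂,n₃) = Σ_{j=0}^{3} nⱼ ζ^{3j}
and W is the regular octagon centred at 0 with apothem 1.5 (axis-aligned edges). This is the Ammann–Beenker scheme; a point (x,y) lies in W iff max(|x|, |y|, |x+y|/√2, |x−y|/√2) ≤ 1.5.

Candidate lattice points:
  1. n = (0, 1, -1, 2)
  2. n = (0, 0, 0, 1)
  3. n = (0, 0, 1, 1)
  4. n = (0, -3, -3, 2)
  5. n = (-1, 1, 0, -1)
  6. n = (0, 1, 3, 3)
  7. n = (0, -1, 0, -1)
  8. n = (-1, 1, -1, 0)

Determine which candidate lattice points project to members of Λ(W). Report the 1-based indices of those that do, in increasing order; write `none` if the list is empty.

π⊥(n) = n₀ + n₁ζ³ + n₂ζ⁶ + n₃ζ⁹ where ζ = e^{iπ/4}.
candidate 1: n = (0, 1, -1, 2) → π⊥ ≈ (+0.70711, +3.12132); max(|x|,|y|,|x±y|/√2) = 3.12132 > 1.5 ⇒ ∉ W
candidate 2: n = (0, 0, 0, 1) → π⊥ ≈ (+0.70711, +0.70711); max(|x|,|y|,|x±y|/√2) = 1.00000 ≤ 1.5 ⇒ ∈ W
candidate 3: n = (0, 0, 1, 1) → π⊥ ≈ (+0.70711, -0.29289); max(|x|,|y|,|x±y|/√2) = 0.70711 ≤ 1.5 ⇒ ∈ W
candidate 4: n = (0, -3, -3, 2) → π⊥ ≈ (+3.53553, +2.29289); max(|x|,|y|,|x±y|/√2) = 4.12132 > 1.5 ⇒ ∉ W
candidate 5: n = (-1, 1, 0, -1) → π⊥ ≈ (-2.41421, +0.00000); max(|x|,|y|,|x±y|/√2) = 2.41421 > 1.5 ⇒ ∉ W
candidate 6: n = (0, 1, 3, 3) → π⊥ ≈ (+1.41421, -0.17157); max(|x|,|y|,|x±y|/√2) = 1.41421 ≤ 1.5 ⇒ ∈ W
candidate 7: n = (0, -1, 0, -1) → π⊥ ≈ (+0.00000, -1.41421); max(|x|,|y|,|x±y|/√2) = 1.41421 ≤ 1.5 ⇒ ∈ W
candidate 8: n = (-1, 1, -1, 0) → π⊥ ≈ (-1.70711, +1.70711); max(|x|,|y|,|x±y|/√2) = 2.41421 > 1.5 ⇒ ∉ W

2, 3, 6, 7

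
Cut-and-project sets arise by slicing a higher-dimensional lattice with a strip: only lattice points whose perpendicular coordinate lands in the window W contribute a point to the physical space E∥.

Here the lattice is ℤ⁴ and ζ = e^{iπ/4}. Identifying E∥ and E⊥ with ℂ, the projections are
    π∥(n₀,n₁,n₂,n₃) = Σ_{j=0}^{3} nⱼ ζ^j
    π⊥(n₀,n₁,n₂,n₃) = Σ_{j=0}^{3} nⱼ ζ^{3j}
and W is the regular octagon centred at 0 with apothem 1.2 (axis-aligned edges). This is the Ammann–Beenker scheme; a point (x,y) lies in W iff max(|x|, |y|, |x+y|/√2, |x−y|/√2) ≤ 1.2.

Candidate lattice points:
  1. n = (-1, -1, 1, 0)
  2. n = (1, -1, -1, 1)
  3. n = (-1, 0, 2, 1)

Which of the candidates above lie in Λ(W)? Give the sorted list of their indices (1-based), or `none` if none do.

none

With ζ = e^{iπ/4} the internal vectors are ζ^0,ζ^3,ζ^6,ζ^9.
#1 (-1, -1, 1, 0): internal (-0.292893, -1.707107); octagon support 1.707107 vs apothem 1.2 → ∉ W
#2 (1, -1, -1, 1): internal (2.414214, 1.000000); octagon support 2.414214 vs apothem 1.2 → ∉ W
#3 (-1, 0, 2, 1): internal (-0.292893, -1.292893); octagon support 1.292893 vs apothem 1.2 → ∉ W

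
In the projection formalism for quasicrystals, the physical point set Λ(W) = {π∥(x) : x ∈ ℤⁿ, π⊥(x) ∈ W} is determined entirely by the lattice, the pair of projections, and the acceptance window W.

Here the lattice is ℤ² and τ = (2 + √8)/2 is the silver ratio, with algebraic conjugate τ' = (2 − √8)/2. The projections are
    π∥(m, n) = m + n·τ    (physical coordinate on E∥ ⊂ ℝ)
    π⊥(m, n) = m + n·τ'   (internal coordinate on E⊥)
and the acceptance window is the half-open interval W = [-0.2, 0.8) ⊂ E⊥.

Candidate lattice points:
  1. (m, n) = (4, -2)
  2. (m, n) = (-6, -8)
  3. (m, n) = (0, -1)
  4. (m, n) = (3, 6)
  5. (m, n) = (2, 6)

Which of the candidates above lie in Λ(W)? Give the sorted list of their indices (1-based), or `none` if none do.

3, 4

Numerically τ ≈ 2.41421 and τ' = −1/τ ≈ -0.41421.
[1] lift (4,-2): star map gives 4.82843; window check -0.2 ≤ 4.82843 < 0.8 is false → out
[2] lift (-6,-8): star map gives -2.68629; window check -0.2 ≤ -2.68629 < 0.8 is false → out
[3] lift (0,-1): star map gives 0.41421; window check -0.2 ≤ 0.41421 < 0.8 is true → IN Λ
[4] lift (3,6): star map gives 0.51472; window check -0.2 ≤ 0.51472 < 0.8 is true → IN Λ
[5] lift (2,6): star map gives -0.48528; window check -0.2 ≤ -0.48528 < 0.8 is false → out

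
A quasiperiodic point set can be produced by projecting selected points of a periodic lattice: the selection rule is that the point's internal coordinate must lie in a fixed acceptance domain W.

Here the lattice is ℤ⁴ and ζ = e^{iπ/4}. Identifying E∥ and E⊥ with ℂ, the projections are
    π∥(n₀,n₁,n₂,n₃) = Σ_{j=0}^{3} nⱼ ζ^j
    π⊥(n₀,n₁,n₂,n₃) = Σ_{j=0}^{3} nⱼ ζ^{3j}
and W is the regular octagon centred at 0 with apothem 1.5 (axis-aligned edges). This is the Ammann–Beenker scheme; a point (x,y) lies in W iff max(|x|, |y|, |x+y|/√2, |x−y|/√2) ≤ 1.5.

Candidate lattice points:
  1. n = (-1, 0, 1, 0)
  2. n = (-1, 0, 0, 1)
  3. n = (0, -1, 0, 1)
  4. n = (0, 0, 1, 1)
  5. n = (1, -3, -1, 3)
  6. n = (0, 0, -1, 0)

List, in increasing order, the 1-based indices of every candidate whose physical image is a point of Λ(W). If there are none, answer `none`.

1, 2, 3, 4, 6

With ζ = e^{iπ/4} the internal vectors are ζ^0,ζ^3,ζ^6,ζ^9.
candidate 1: n = (-1, 0, 1, 0) → π⊥ ≈ (-1.000000, -1.000000); max(|x|,|y|,|x±y|/√2) = 1.414214 ≤ 1.5 ⇒ ∈ W
candidate 2: n = (-1, 0, 0, 1) → π⊥ ≈ (-0.292893, +0.707107); max(|x|,|y|,|x±y|/√2) = 0.707107 ≤ 1.5 ⇒ ∈ W
candidate 3: n = (0, -1, 0, 1) → π⊥ ≈ (+1.414214, +0.000000); max(|x|,|y|,|x±y|/√2) = 1.414214 ≤ 1.5 ⇒ ∈ W
candidate 4: n = (0, 0, 1, 1) → π⊥ ≈ (+0.707107, -0.292893); max(|x|,|y|,|x±y|/√2) = 0.707107 ≤ 1.5 ⇒ ∈ W
candidate 5: n = (1, -3, -1, 3) → π⊥ ≈ (+5.242641, +1.000000); max(|x|,|y|,|x±y|/√2) = 5.242641 > 1.5 ⇒ ∉ W
candidate 6: n = (0, 0, -1, 0) → π⊥ ≈ (+0.000000, +1.000000); max(|x|,|y|,|x±y|/√2) = 1.000000 ≤ 1.5 ⇒ ∈ W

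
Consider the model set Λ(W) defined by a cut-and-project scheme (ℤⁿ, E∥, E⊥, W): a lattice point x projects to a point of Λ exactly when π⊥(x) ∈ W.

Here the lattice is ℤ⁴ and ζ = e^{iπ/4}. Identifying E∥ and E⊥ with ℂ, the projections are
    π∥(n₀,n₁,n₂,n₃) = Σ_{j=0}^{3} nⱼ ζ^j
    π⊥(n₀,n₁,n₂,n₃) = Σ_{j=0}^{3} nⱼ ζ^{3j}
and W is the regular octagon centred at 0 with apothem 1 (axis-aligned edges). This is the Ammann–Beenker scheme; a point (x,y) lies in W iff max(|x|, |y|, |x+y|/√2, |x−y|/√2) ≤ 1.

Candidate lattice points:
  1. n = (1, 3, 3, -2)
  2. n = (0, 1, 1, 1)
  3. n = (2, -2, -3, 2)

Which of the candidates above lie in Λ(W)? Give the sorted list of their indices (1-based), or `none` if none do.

2

With ζ = e^{iπ/4} the internal vectors are ζ^0,ζ^3,ζ^6,ζ^9.
#1 (1, 3, 3, -2): internal (-2.53553, -2.29289); octagon support 3.41421 vs apothem 1 → ∉ W
#2 (0, 1, 1, 1): internal (0.00000, 0.41421); octagon support 0.41421 vs apothem 1 → ∈ W
#3 (2, -2, -3, 2): internal (4.82843, 3.00000); octagon support 5.53553 vs apothem 1 → ∉ W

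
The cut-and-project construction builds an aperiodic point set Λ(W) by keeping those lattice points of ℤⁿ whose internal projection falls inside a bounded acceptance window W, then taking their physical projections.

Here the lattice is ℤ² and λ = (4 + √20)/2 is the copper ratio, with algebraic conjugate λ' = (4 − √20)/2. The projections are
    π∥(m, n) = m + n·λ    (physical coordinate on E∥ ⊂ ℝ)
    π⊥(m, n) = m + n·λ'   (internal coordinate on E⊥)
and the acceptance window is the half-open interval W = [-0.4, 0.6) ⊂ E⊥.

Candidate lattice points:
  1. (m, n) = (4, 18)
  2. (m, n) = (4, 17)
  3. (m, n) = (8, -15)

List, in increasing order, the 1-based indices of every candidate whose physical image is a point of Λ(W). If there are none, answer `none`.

λ' = (4−√20)/2 ≈ -0.2361.
candidate 1: (m,n)=(4,18) → π∥ = 4+18·λ ≈ 80.2492, π⊥ = 4+18·λ' ≈ -0.2492 ∈ [-0.4, 0.6) ⇒ IN Λ
candidate 2: (m,n)=(4,17) → π∥ = 4+17·λ ≈ 76.0132, π⊥ = 4+17·λ' ≈ -0.0132 ∈ [-0.4, 0.6) ⇒ IN Λ
candidate 3: (m,n)=(8,-15) → π∥ = 8-15·λ ≈ -55.5410, π⊥ = 8-15·λ' ≈ 11.5410 ∉ [-0.4, 0.6) ⇒ out

1, 2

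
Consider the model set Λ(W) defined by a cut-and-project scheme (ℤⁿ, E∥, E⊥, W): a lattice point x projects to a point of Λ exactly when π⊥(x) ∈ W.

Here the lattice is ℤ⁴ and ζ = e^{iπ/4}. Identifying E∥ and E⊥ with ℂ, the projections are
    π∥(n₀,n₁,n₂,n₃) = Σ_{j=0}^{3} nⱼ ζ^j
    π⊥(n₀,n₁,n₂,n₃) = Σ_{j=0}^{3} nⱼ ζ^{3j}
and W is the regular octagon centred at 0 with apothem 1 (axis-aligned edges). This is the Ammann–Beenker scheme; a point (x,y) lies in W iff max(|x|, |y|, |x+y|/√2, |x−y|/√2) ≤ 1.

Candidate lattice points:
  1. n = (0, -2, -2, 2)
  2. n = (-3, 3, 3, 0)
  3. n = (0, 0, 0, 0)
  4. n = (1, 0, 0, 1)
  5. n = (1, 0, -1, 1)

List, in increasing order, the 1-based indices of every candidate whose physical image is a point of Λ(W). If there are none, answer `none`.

3

Internal map: ζ^{3j} for j=0..3 gives (1,0), (−√2/2,√2/2), (0,−1), (√2/2,√2/2).
#1 (0, -2, -2, 2): internal (2.8284, 2.0000); octagon support 3.4142 vs apothem 1 → ∉ W
#2 (-3, 3, 3, 0): internal (-5.1213, -0.8787); octagon support 5.1213 vs apothem 1 → ∉ W
#3 (0, 0, 0, 0): internal (0.0000, 0.0000); octagon support 0.0000 vs apothem 1 → ∈ W
#4 (1, 0, 0, 1): internal (1.7071, 0.7071); octagon support 1.7071 vs apothem 1 → ∉ W
#5 (1, 0, -1, 1): internal (1.7071, 1.7071); octagon support 2.4142 vs apothem 1 → ∉ W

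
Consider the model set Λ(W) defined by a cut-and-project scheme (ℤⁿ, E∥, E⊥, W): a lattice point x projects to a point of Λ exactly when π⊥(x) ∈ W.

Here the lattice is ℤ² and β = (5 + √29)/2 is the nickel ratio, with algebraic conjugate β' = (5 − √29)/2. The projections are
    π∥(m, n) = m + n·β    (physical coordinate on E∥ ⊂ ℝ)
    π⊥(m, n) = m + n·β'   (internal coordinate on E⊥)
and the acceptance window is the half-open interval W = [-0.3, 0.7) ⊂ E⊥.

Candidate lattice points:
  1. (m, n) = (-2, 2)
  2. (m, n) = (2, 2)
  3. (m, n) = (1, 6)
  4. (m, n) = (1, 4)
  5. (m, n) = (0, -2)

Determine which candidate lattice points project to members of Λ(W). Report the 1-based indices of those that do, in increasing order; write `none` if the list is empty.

Compute β' = (5−√29)/2 = -0.192582, so π⊥(m,n) = m -0.192582·n.
candidate 1: (m,n)=(-2,2) → π∥ = -2+2·β ≈ 8.385165, π⊥ = -2+2·β' ≈ -2.385165 ∉ [-0.3, 0.7) ⇒ out
candidate 2: (m,n)=(2,2) → π∥ = 2+2·β ≈ 12.385165, π⊥ = 2+2·β' ≈ 1.614835 ∉ [-0.3, 0.7) ⇒ out
candidate 3: (m,n)=(1,6) → π∥ = 1+6·β ≈ 32.155494, π⊥ = 1+6·β' ≈ -0.155494 ∈ [-0.3, 0.7) ⇒ IN Λ
candidate 4: (m,n)=(1,4) → π∥ = 1+4·β ≈ 21.770330, π⊥ = 1+4·β' ≈ 0.229670 ∈ [-0.3, 0.7) ⇒ IN Λ
candidate 5: (m,n)=(0,-2) → π∥ = 0-2·β ≈ -10.385165, π⊥ = 0-2·β' ≈ 0.385165 ∈ [-0.3, 0.7) ⇒ IN Λ

3, 4, 5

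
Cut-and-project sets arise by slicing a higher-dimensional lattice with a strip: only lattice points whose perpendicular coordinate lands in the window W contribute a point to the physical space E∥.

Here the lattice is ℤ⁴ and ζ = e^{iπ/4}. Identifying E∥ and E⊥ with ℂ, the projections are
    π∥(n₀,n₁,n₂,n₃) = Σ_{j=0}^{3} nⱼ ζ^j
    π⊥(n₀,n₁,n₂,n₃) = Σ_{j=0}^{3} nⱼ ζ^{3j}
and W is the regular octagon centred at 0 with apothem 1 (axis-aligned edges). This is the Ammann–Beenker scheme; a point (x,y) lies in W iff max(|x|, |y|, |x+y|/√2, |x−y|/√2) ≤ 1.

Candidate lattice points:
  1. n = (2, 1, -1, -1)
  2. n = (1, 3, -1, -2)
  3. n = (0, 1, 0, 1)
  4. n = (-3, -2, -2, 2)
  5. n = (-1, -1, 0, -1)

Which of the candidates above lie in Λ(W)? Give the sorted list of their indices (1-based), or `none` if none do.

π⊥(n) = n₀ + n₁ζ³ + n₂ζ⁶ + n₃ζ⁹ where ζ = e^{iπ/4}.
candidate 1: n = (2, 1, -1, -1) → π⊥ ≈ (+0.58579, +1.00000); max(|x|,|y|,|x±y|/√2) = 1.12132 > 1 ⇒ ∉ W
candidate 2: n = (1, 3, -1, -2) → π⊥ ≈ (-2.53553, +1.70711); max(|x|,|y|,|x±y|/√2) = 3.00000 > 1 ⇒ ∉ W
candidate 3: n = (0, 1, 0, 1) → π⊥ ≈ (+0.00000, +1.41421); max(|x|,|y|,|x±y|/√2) = 1.41421 > 1 ⇒ ∉ W
candidate 4: n = (-3, -2, -2, 2) → π⊥ ≈ (-0.17157, +2.00000); max(|x|,|y|,|x±y|/√2) = 2.00000 > 1 ⇒ ∉ W
candidate 5: n = (-1, -1, 0, -1) → π⊥ ≈ (-1.00000, -1.41421); max(|x|,|y|,|x±y|/√2) = 1.70711 > 1 ⇒ ∉ W

none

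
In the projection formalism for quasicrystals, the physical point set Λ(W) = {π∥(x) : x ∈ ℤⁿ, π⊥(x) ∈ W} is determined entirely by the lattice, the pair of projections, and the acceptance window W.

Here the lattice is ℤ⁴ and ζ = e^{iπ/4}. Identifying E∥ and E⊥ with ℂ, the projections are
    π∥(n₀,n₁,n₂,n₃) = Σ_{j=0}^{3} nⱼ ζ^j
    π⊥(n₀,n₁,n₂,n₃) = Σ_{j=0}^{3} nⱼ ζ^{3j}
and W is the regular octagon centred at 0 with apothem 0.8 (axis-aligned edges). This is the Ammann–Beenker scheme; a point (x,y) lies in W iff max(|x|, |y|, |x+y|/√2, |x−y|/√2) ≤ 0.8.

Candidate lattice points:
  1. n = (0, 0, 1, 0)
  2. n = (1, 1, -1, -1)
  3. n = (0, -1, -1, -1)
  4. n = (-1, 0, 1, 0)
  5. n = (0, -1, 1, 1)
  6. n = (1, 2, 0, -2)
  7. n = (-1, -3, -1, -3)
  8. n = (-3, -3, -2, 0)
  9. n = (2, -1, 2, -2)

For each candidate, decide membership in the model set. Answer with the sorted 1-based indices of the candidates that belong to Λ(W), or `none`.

Internal map: ζ^{3j} for j=0..3 gives (1,0), (−√2/2,√2/2), (0,−1), (√2/2,√2/2).
#1 (0, 0, 1, 0): internal (0.0000, -1.0000); octagon support 1.0000 vs apothem 0.8 → ∉ W
#2 (1, 1, -1, -1): internal (-0.4142, 1.0000); octagon support 1.0000 vs apothem 0.8 → ∉ W
#3 (0, -1, -1, -1): internal (0.0000, -0.4142); octagon support 0.4142 vs apothem 0.8 → ∈ W
#4 (-1, 0, 1, 0): internal (-1.0000, -1.0000); octagon support 1.4142 vs apothem 0.8 → ∉ W
#5 (0, -1, 1, 1): internal (1.4142, -1.0000); octagon support 1.7071 vs apothem 0.8 → ∉ W
#6 (1, 2, 0, -2): internal (-1.8284, 0.0000); octagon support 1.8284 vs apothem 0.8 → ∉ W
#7 (-1, -3, -1, -3): internal (-1.0000, -3.2426); octagon support 3.2426 vs apothem 0.8 → ∉ W
#8 (-3, -3, -2, 0): internal (-0.8787, -0.1213); octagon support 0.8787 vs apothem 0.8 → ∉ W
#9 (2, -1, 2, -2): internal (1.2929, -4.1213); octagon support 4.1213 vs apothem 0.8 → ∉ W

3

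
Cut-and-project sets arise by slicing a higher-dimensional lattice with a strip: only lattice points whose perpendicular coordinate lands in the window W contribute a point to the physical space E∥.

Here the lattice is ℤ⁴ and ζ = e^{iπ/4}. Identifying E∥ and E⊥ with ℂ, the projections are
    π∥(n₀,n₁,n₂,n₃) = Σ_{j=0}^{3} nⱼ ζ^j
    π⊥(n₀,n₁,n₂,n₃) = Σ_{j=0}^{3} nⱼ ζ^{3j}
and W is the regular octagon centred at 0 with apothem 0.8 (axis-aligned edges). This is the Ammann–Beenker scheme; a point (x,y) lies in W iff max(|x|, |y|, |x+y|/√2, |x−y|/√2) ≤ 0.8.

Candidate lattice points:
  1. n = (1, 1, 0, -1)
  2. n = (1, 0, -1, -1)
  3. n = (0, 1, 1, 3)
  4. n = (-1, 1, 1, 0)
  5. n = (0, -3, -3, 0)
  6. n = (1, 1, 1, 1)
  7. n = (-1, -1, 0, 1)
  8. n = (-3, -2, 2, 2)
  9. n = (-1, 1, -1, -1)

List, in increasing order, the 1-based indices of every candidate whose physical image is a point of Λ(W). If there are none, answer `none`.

1, 2, 7

With ζ = e^{iπ/4} the internal vectors are ζ^0,ζ^3,ζ^6,ζ^9.
#1 (1, 1, 0, -1): internal (-0.414214, 0.000000); octagon support 0.414214 vs apothem 0.8 → ∈ W
#2 (1, 0, -1, -1): internal (0.292893, 0.292893); octagon support 0.414214 vs apothem 0.8 → ∈ W
#3 (0, 1, 1, 3): internal (1.414214, 1.828427); octagon support 2.292893 vs apothem 0.8 → ∉ W
#4 (-1, 1, 1, 0): internal (-1.707107, -0.292893); octagon support 1.707107 vs apothem 0.8 → ∉ W
#5 (0, -3, -3, 0): internal (2.121320, 0.878680); octagon support 2.121320 vs apothem 0.8 → ∉ W
#6 (1, 1, 1, 1): internal (1.000000, 0.414214); octagon support 1.000000 vs apothem 0.8 → ∉ W
#7 (-1, -1, 0, 1): internal (0.414214, 0.000000); octagon support 0.414214 vs apothem 0.8 → ∈ W
#8 (-3, -2, 2, 2): internal (-0.171573, -2.000000); octagon support 2.000000 vs apothem 0.8 → ∉ W
#9 (-1, 1, -1, -1): internal (-2.414214, 1.000000); octagon support 2.414214 vs apothem 0.8 → ∉ W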